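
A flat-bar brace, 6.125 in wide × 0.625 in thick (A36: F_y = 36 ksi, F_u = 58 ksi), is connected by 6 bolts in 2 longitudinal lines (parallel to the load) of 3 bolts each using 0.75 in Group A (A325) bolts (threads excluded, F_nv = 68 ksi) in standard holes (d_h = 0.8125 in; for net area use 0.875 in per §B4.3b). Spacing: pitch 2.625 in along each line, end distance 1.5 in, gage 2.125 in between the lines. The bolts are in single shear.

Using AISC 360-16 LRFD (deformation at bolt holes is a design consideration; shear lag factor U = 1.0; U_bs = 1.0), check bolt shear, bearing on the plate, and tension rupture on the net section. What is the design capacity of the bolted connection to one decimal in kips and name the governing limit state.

118.9 kips (net-section rupture governs)

Bolt shear: A_b = π(0.75)²/4 = 0.44179 in². φR_n = 0.75 × 68 × 0.44179 × 6 × 1 = 135.2 kips.
Bearing (0.625 in plate, F_u = 58 ksi): end bolts L_c = 1.5 − 0.8125/2 = 1.09375, R_n = min(1.2×1.09375×0.625×58, 2.4×0.75×0.625×58) = 47.578 kips/bolt; interior L_c = 2.625 − 0.8125 = 1.8125, R_n = 65.25 kips/bolt. φR_n = 0.75 × (2×47.578 + 4×65.25) = 267.1 kips.
Tension rupture (net): A_n = (6.125 − 2×0.875)×0.625 = 2.7344 in² (U = 1.0, A_e = A_n). φR_n = 0.75 × 58 × 2.7344 = 118.9 kips.
Governing: min(135.2, 267.1, 118.9) = 118.9 kips → net-section rupture.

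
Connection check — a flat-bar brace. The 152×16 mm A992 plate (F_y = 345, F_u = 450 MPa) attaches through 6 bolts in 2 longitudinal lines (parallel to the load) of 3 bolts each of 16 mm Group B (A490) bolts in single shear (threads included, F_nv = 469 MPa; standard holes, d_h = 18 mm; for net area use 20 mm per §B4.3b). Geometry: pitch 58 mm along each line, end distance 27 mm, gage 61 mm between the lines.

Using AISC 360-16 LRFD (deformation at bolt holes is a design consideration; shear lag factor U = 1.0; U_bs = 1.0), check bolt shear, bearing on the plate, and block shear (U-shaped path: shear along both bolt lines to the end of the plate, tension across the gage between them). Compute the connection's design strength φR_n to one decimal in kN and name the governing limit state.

424.3 kN (bolt shear governs)

Bolt shear: A_b = π(16)²/4 = 201.06 mm². φR_n = 0.75 × 469 × 201.06 × 6 × 1 = 424.3 kN.
Bearing (16 mm plate, F_u = 450 MPa): end bolts L_c = 27 − 18/2 = 18, R_n = min(1.2×18×16×450, 2.4×16×16×450) = 155.52 kN/bolt; interior L_c = 58 − 18 = 40, R_n = 276.48 kN/bolt. φR_n = 0.75 × (2×155.52 + 4×276.48) = 1062.7 kN.
Block shear: shear path 2×[27+2×58] = 2×143 mm, A_gv = 4576, A_nv = 2×(143 − 2.5×20)×16 = 2976 mm²; tension across gage: (61 − 1×20)×16 = 656 mm². R_n = min(0.6×450×2976, 0.6×345×4576) + 1.0×450×656 = min(803.52, 947.23) + 295.2 = 1098.7 kN. φR_n = 0.75 × 1098.7 = 824.0 kN.
Governing: min(424.3, 1062.7, 824.0) = 424.3 kN → bolt shear.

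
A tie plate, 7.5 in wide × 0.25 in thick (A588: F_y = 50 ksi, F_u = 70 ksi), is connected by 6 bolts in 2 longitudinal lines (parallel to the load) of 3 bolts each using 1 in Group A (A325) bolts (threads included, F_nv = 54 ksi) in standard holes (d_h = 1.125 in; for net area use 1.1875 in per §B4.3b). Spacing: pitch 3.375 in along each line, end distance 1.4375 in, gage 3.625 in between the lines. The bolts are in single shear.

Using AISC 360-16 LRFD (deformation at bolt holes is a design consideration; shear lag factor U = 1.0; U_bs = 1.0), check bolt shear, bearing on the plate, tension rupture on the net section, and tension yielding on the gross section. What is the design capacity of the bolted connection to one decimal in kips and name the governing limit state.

67.3 kips (net-section rupture governs)

Bolt shear: A_b = π(1)²/4 = 0.7854 in². φR_n = 0.75 × 54 × 0.7854 × 6 × 1 = 190.9 kips.
Bearing (0.25 in plate, F_u = 70 ksi): end bolts L_c = 1.4375 − 1.125/2 = 0.875, R_n = min(1.2×0.875×0.25×70, 2.4×1×0.25×70) = 18.375 kips/bolt; interior L_c = 3.375 − 1.125 = 2.25, R_n = 42 kips/bolt. φR_n = 0.75 × (2×18.375 + 4×42) = 153.6 kips.
Tension rupture (net): A_n = (7.5 − 2×1.1875)×0.25 = 1.2813 in² (U = 1.0, A_e = A_n). φR_n = 0.75 × 70 × 1.2813 = 67.3 kips.
Tension yield (gross): A_g = 7.5×0.25 = 1.875 in². φR_n = 0.90 × 50 × 1.875 = 84.4 kips.
Governing: min(190.9, 153.6, 67.3, 84.4) = 67.3 kips → net-section rupture.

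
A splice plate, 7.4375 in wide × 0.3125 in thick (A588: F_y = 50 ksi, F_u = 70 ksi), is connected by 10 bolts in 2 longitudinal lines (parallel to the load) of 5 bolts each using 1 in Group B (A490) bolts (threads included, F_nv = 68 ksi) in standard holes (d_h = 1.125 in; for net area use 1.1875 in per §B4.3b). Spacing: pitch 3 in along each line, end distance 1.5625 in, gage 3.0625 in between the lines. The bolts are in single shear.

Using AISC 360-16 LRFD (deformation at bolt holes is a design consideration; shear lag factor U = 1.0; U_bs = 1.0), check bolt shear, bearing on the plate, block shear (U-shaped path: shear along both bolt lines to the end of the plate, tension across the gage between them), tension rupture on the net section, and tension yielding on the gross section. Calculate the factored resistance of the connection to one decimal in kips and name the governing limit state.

83.1 kips (net-section rupture governs)

Bolt shear: A_b = π(1)²/4 = 0.7854 in². φR_n = 0.75 × 68 × 0.7854 × 10 × 1 = 400.6 kips.
Bearing (0.3125 in plate, F_u = 70 ksi): end bolts L_c = 1.5625 − 1.125/2 = 1, R_n = min(1.2×1×0.3125×70, 2.4×1×0.3125×70) = 26.25 kips/bolt; interior L_c = 3 − 1.125 = 1.875, R_n = 49.219 kips/bolt. φR_n = 0.75 × (2×26.25 + 8×49.219) = 334.7 kips.
Block shear: shear path 2×[1.5625+4×3] = 2×13.5625 in, A_gv = 8.4766, A_nv = 2×(13.5625 − 4.5×1.1875)×0.3125 = 5.1367 in²; tension across gage: (3.0625 − 1×1.1875)×0.3125 = 0.58594 in². R_n = min(0.6×70×5.1367, 0.6×50×8.4766) + 1.0×70×0.58594 = min(215.74, 254.3) + 41.016 = 256.76 kips. φR_n = 0.75 × 256.76 = 192.6 kips.
Tension rupture (net): A_n = (7.4375 − 2×1.1875)×0.3125 = 1.582 in² (U = 1.0, A_e = A_n). φR_n = 0.75 × 70 × 1.582 = 83.1 kips.
Tension yield (gross): A_g = 7.4375×0.3125 = 2.3242 in². φR_n = 0.90 × 50 × 2.3242 = 104.6 kips.
Governing: min(400.6, 334.7, 192.6, 83.1, 104.6) = 83.1 kips → net-section rupture.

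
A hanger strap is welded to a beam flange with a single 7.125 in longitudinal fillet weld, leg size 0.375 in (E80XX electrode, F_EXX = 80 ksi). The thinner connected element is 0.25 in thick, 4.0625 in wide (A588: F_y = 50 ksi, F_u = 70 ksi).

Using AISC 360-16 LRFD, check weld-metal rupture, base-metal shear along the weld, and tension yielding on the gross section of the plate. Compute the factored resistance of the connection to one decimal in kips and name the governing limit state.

45.7 kips (gross-section yield governs)

Weld metal: throat = 0.707×0.375 = 0.26513 in, L = 7.125 in. φR_n = 0.75 × 0.6 × 80 × 0.26513 × 7.125 = 68.0 kips.
Base metal shear (0.25 in plate): yield φR_n = 1.0×0.6×50×0.25×7.125 = 53.4 kips; rupture φR_n = 0.75×0.6×70×0.25×7.125 = 56.1 kips; take 53.4 kips (yield).
Tension yield (gross): A_g = 4.0625×0.25 = 1.0156 in². φR_n = 0.90 × 50 × 1.0156 = 45.7 kips.
Governing: min(68.0, 53.4, 45.7) = 45.7 kips → gross-section yield.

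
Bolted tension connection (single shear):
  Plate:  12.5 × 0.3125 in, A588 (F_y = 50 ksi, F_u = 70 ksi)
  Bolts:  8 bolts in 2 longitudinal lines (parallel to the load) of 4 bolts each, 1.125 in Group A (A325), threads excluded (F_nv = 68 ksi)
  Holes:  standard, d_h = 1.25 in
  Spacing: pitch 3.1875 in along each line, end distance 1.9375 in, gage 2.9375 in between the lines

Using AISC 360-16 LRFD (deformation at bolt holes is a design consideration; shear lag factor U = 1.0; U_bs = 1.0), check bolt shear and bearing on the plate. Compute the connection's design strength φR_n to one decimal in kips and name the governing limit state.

280.5 kips (bearing governs)

Bolt shear: A_b = π(1.125)²/4 = 0.99402 in². φR_n = 0.75 × 68 × 0.99402 × 8 × 1 = 405.6 kips.
Bearing (0.3125 in plate, F_u = 70 ksi): end bolts L_c = 1.9375 − 1.25/2 = 1.3125, R_n = min(1.2×1.3125×0.3125×70, 2.4×1.125×0.3125×70) = 34.453 kips/bolt; interior L_c = 3.1875 − 1.25 = 1.9375, R_n = 50.859 kips/bolt. φR_n = 0.75 × (2×34.453 + 6×50.859) = 280.5 kips.
Governing: min(405.6, 280.5) = 280.5 kips → bearing.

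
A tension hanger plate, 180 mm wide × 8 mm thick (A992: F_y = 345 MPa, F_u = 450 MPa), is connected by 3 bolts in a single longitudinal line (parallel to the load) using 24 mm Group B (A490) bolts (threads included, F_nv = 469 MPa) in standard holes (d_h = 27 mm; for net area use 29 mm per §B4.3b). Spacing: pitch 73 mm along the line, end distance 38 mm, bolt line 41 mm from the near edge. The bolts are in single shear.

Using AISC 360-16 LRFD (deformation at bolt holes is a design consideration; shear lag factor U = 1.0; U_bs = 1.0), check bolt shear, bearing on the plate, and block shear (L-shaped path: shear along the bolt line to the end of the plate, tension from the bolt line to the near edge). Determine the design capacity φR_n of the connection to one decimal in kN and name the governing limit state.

252.2 kN (block shear governs)

Bolt shear: A_b = π(24)²/4 = 452.39 mm². φR_n = 0.75 × 469 × 452.39 × 3 × 1 = 477.4 kN.
Bearing (8 mm plate, F_u = 450 MPa): end bolts L_c = 38 − 27/2 = 24.5, R_n = min(1.2×24.5×8×450, 2.4×24×8×450) = 105.84 kN/bolt; interior L_c = 73 − 27 = 46, R_n = 198.72 kN/bolt. φR_n = 0.75 × (1×105.84 + 2×198.72) = 377.5 kN.
Block shear: shear path 1×[38+2×73] = 1×184 mm, A_gv = 1472, A_nv = 1×(184 − 2.5×29)×8 = 892 mm²; tension to near edge: (41 − 0.5×29)×8 = 212 mm². R_n = min(0.6×450×892, 0.6×345×1472) + 1.0×450×212 = min(240.84, 304.7) + 95.4 = 336.24 kN. φR_n = 0.75 × 336.24 = 252.2 kN.
Governing: min(477.4, 377.5, 252.2) = 252.2 kN → block shear.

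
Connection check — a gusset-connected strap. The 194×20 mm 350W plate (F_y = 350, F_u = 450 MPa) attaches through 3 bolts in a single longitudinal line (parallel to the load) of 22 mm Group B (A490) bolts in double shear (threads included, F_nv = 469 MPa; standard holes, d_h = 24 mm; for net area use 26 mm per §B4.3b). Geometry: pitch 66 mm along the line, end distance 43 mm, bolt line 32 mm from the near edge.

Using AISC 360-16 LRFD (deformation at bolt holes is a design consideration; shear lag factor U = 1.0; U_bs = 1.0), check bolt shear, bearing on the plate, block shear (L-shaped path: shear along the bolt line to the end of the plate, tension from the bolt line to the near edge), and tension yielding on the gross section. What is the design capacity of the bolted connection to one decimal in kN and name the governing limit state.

Bolt shear: A_b = π(22)²/4 = 380.13 mm². φR_n = 0.75 × 469 × 380.13 × 3 × 2 = 802.3 kN.
Bearing (20 mm plate, F_u = 450 MPa): end bolts L_c = 43 − 24/2 = 31, R_n = min(1.2×31×20×450, 2.4×22×20×450) = 334.8 kN/bolt; interior L_c = 66 − 24 = 42, R_n = 453.6 kN/bolt. φR_n = 0.75 × (1×334.8 + 2×453.6) = 931.5 kN.
Block shear: shear path 1×[43+2×66] = 1×175 mm, A_gv = 3500, A_nv = 1×(175 − 2.5×26)×20 = 2200 mm²; tension to near edge: (32 − 0.5×26)×20 = 380 mm². R_n = min(0.6×450×2200, 0.6×350×3500) + 1.0×450×380 = min(594, 735) + 171 = 765 kN. φR_n = 0.75 × 765 = 573.8 kN.
Tension yield (gross): A_g = 194×20 = 3880 mm². φR_n = 0.90 × 350 × 3880 = 1222.2 kN.
Governing: min(802.3, 931.5, 573.8, 1222.2) = 573.8 kN → block shear.

573.8 kN (block shear governs)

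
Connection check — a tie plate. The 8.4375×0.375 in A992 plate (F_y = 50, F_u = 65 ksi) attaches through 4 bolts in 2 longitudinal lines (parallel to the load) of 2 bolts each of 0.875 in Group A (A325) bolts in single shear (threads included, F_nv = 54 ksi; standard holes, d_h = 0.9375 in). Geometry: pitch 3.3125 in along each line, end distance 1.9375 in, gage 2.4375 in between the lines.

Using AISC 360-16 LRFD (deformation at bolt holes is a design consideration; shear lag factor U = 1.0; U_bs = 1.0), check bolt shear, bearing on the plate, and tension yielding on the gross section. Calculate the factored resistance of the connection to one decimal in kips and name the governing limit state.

Bolt shear: A_b = π(0.875)²/4 = 0.60132 in². φR_n = 0.75 × 54 × 0.60132 × 4 × 1 = 97.4 kips.
Bearing (0.375 in plate, F_u = 65 ksi): end bolts L_c = 1.9375 − 0.9375/2 = 1.46875, R_n = min(1.2×1.46875×0.375×65, 2.4×0.875×0.375×65) = 42.961 kips/bolt; interior L_c = 3.3125 − 0.9375 = 2.375, R_n = 51.188 kips/bolt. φR_n = 0.75 × (2×42.961 + 2×51.188) = 141.2 kips.
Tension yield (gross): A_g = 8.4375×0.375 = 3.1641 in². φR_n = 0.90 × 50 × 3.1641 = 142.4 kips.
Governing: min(97.4, 141.2, 142.4) = 97.4 kips → bolt shear.

97.4 kips (bolt shear governs)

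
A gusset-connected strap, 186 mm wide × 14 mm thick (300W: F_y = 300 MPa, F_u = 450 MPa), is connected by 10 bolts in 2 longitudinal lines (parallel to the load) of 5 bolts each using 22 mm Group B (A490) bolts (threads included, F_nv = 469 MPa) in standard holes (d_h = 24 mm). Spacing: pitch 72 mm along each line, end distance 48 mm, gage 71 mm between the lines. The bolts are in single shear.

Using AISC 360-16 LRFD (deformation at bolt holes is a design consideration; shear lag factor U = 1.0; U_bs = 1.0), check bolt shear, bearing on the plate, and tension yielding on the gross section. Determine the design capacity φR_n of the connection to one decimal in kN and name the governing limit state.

Bolt shear: A_b = π(22)²/4 = 380.13 mm². φR_n = 0.75 × 469 × 380.13 × 10 × 1 = 1337.1 kN.
Bearing (14 mm plate, F_u = 450 MPa): end bolts L_c = 48 − 24/2 = 36, R_n = min(1.2×36×14×450, 2.4×22×14×450) = 272.16 kN/bolt; interior L_c = 72 − 24 = 48, R_n = 332.64 kN/bolt. φR_n = 0.75 × (2×272.16 + 8×332.64) = 2404.1 kN.
Tension yield (gross): A_g = 186×14 = 2604 mm². φR_n = 0.90 × 300 × 2604 = 703.1 kN.
Governing: min(1337.1, 2404.1, 703.1) = 703.1 kN → gross-section yield.

703.1 kN (gross-section yield governs)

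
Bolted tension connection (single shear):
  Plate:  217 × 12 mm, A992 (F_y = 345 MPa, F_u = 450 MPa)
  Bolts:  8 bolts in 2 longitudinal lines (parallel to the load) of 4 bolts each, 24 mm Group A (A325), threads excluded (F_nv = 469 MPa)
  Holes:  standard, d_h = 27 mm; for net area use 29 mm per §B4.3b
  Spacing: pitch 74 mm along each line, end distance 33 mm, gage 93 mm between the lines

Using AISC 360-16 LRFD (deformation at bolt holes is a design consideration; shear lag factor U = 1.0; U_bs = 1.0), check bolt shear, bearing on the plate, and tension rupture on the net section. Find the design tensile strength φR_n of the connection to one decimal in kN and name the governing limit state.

Bolt shear: A_b = π(24)²/4 = 452.39 mm². φR_n = 0.75 × 469 × 452.39 × 8 × 1 = 1273.0 kN.
Bearing (12 mm plate, F_u = 450 MPa): end bolts L_c = 33 − 27/2 = 19.5, R_n = min(1.2×19.5×12×450, 2.4×24×12×450) = 126.36 kN/bolt; interior L_c = 74 − 27 = 47, R_n = 304.56 kN/bolt. φR_n = 0.75 × (2×126.36 + 6×304.56) = 1560.1 kN.
Tension rupture (net): A_n = (217 − 2×29)×12 = 1908 mm² (U = 1.0, A_e = A_n). φR_n = 0.75 × 450 × 1908 = 644.0 kN.
Governing: min(1273.0, 1560.1, 644.0) = 644.0 kN → net-section rupture.

644.0 kN (net-section rupture governs)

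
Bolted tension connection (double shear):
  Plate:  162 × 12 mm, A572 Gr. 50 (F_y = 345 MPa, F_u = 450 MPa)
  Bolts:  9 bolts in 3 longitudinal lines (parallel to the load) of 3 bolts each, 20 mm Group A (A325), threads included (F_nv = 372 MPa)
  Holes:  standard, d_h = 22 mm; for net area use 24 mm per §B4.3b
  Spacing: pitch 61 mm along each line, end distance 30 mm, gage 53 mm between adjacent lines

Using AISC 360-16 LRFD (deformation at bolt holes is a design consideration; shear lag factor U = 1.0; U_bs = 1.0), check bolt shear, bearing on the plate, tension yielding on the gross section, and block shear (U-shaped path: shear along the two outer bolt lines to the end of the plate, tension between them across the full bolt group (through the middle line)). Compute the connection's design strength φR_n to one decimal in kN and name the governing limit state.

Bolt shear: A_b = π(20)²/4 = 314.16 mm². φR_n = 0.75 × 372 × 314.16 × 9 × 2 = 1577.7 kN.
Bearing (12 mm plate, F_u = 450 MPa): end bolts L_c = 30 − 22/2 = 19, R_n = min(1.2×19×12×450, 2.4×20×12×450) = 123.12 kN/bolt; interior L_c = 61 − 22 = 39, R_n = 252.72 kN/bolt. φR_n = 0.75 × (3×123.12 + 6×252.72) = 1414.3 kN.
Tension yield (gross): A_g = 162×12 = 1944 mm². φR_n = 0.90 × 345 × 1944 = 603.6 kN.
Block shear: shear path 2×[30+2×61] = 2×152 mm, A_gv = 3648, A_nv = 2×(152 − 2.5×24)×12 = 2208 mm²; tension across gage: (106 − 2×24)×12 = 696 mm². R_n = min(0.6×450×2208, 0.6×345×3648) + 1.0×450×696 = min(596.16, 755.14) + 313.2 = 909.36 kN. φR_n = 0.75 × 909.36 = 682.0 kN.
Governing: min(1577.7, 1414.3, 603.6, 682.0) = 603.6 kN → gross-section yield.

603.6 kN (gross-section yield governs)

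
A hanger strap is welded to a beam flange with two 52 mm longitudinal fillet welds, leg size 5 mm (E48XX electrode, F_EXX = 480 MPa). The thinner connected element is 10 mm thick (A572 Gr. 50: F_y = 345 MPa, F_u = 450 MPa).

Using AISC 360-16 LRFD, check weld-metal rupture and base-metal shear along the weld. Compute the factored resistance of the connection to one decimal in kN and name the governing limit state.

Weld metal: throat = 0.707×5 = 3.535 mm, L = 2×52 = 104 mm. φR_n = 0.75 × 0.6 × 480 × 3.535 × 104 = 79.4 kN.
Base metal shear (10 mm plate): yield φR_n = 1.0×0.6×345×10×104 = 215.3 kN; rupture φR_n = 0.75×0.6×450×10×104 = 210.6 kN; take 210.6 kN (rupture).
Governing: min(79.4, 210.6) = 79.4 kN → weld metal.

79.4 kN (weld metal governs)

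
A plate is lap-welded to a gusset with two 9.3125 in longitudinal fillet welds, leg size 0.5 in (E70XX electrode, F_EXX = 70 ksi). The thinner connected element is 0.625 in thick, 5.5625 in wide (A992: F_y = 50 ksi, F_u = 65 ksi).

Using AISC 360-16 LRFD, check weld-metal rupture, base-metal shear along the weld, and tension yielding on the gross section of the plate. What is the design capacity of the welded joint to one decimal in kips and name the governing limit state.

Weld metal: throat = 0.707×0.5 = 0.3535 in, L = 2×9.3125 = 18.625 in. φR_n = 0.75 × 0.6 × 70 × 0.3535 × 18.625 = 207.4 kips.
Base metal shear (0.625 in plate): yield φR_n = 1.0×0.6×50×0.625×18.625 = 349.2 kips; rupture φR_n = 0.75×0.6×65×0.625×18.625 = 340.5 kips; take 340.5 kips (rupture).
Tension yield (gross): A_g = 5.5625×0.625 = 3.4766 in². φR_n = 0.90 × 50 × 3.4766 = 156.4 kips.
Governing: min(207.4, 340.5, 156.4) = 156.4 kips → gross-section yield.

156.4 kips (gross-section yield governs)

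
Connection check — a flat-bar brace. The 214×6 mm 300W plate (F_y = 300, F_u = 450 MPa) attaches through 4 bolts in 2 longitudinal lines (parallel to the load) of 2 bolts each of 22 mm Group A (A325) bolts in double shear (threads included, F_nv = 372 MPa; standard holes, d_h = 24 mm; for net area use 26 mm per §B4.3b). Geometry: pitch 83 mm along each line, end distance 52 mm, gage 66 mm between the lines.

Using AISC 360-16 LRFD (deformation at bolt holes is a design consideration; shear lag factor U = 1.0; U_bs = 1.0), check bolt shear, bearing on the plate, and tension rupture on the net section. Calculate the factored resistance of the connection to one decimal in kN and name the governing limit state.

328.1 kN (net-section rupture governs)

Bolt shear: A_b = π(22)²/4 = 380.13 mm². φR_n = 0.75 × 372 × 380.13 × 4 × 2 = 848.5 kN.
Bearing (6 mm plate, F_u = 450 MPa): end bolts L_c = 52 − 24/2 = 40, R_n = min(1.2×40×6×450, 2.4×22×6×450) = 129.6 kN/bolt; interior L_c = 83 − 24 = 59, R_n = 142.56 kN/bolt. φR_n = 0.75 × (2×129.6 + 2×142.56) = 408.2 kN.
Tension rupture (net): A_n = (214 − 2×26)×6 = 972 mm² (U = 1.0, A_e = A_n). φR_n = 0.75 × 450 × 972 = 328.1 kN.
Governing: min(848.5, 408.2, 328.1) = 328.1 kN → net-section rupture.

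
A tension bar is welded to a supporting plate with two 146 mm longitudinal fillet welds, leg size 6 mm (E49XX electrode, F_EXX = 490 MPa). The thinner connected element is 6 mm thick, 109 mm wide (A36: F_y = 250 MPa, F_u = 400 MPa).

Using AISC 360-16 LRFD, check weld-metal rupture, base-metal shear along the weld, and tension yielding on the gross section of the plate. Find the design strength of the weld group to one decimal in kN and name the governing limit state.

Weld metal: throat = 0.707×6 = 4.242 mm, L = 2×146 = 292 mm. φR_n = 0.75 × 0.6 × 490 × 4.242 × 292 = 273.1 kN.
Base metal shear (6 mm plate): yield φR_n = 1.0×0.6×250×6×292 = 262.8 kN; rupture φR_n = 0.75×0.6×400×6×292 = 315.4 kN; take 262.8 kN (yield).
Tension yield (gross): A_g = 109×6 = 654 mm². φR_n = 0.90 × 250 × 654 = 147.2 kN.
Governing: min(273.1, 262.8, 147.2) = 147.2 kN → gross-section yield.

147.2 kN (gross-section yield governs)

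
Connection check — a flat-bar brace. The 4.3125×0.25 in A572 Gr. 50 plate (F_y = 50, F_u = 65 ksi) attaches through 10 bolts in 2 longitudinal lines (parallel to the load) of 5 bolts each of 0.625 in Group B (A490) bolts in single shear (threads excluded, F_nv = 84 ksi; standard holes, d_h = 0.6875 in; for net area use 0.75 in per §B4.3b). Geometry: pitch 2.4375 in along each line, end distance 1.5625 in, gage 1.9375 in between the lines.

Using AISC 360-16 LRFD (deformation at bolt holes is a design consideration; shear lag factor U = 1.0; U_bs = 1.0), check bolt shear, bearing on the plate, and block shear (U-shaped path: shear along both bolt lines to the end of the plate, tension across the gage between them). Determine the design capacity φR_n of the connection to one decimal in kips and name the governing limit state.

130.6 kips (block shear governs)

Bolt shear: A_b = π(0.625)²/4 = 0.3068 in². φR_n = 0.75 × 84 × 0.3068 × 10 × 1 = 193.3 kips.
Bearing (0.25 in plate, F_u = 65 ksi): end bolts L_c = 1.5625 − 0.6875/2 = 1.21875, R_n = min(1.2×1.21875×0.25×65, 2.4×0.625×0.25×65) = 23.766 kips/bolt; interior L_c = 2.4375 − 0.6875 = 1.75, R_n = 24.375 kips/bolt. φR_n = 0.75 × (2×23.766 + 8×24.375) = 181.9 kips.
Block shear: shear path 2×[1.5625+4×2.4375] = 2×11.3125 in, A_gv = 5.6563, A_nv = 2×(11.3125 − 4.5×0.75)×0.25 = 3.9688 in²; tension across gage: (1.9375 − 1×0.75)×0.25 = 0.29688 in². R_n = min(0.6×65×3.9688, 0.6×50×5.6563) + 1.0×65×0.29688 = min(154.78, 169.69) + 19.297 = 174.08 kips. φR_n = 0.75 × 174.08 = 130.6 kips.
Governing: min(193.3, 181.9, 130.6) = 130.6 kips → block shear.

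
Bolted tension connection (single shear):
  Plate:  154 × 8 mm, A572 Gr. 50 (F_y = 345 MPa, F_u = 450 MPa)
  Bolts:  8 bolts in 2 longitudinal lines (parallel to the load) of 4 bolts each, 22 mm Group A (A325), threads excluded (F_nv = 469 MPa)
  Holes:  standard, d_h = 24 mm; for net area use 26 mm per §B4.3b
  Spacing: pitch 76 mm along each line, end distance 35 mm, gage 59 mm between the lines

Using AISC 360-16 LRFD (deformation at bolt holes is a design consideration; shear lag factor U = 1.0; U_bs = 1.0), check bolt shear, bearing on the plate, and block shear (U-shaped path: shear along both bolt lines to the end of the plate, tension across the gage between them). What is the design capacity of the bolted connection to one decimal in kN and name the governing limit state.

646.4 kN (block shear governs)

Bolt shear: A_b = π(22)²/4 = 380.13 mm². φR_n = 0.75 × 469 × 380.13 × 8 × 1 = 1069.7 kN.
Bearing (8 mm plate, F_u = 450 MPa): end bolts L_c = 35 − 24/2 = 23, R_n = min(1.2×23×8×450, 2.4×22×8×450) = 99.36 kN/bolt; interior L_c = 76 − 24 = 52, R_n = 190.08 kN/bolt. φR_n = 0.75 × (2×99.36 + 6×190.08) = 1004.4 kN.
Block shear: shear path 2×[35+3×76] = 2×263 mm, A_gv = 4208, A_nv = 2×(263 − 3.5×26)×8 = 2752 mm²; tension across gage: (59 − 1×26)×8 = 264 mm². R_n = min(0.6×450×2752, 0.6×345×4208) + 1.0×450×264 = min(743.04, 871.06) + 118.8 = 861.84 kN. φR_n = 0.75 × 861.84 = 646.4 kN.
Governing: min(1069.7, 1004.4, 646.4) = 646.4 kN → block shear.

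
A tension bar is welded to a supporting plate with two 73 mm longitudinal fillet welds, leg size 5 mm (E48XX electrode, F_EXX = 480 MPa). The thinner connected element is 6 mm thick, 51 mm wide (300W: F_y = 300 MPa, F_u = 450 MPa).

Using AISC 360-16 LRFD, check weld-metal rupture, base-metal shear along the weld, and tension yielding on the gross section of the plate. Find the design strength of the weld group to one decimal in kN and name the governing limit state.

82.6 kN (gross-section yield governs)

Weld metal: throat = 0.707×5 = 3.535 mm, L = 2×73 = 146 mm. φR_n = 0.75 × 0.6 × 480 × 3.535 × 146 = 111.5 kN.
Base metal shear (6 mm plate): yield φR_n = 1.0×0.6×300×6×146 = 157.7 kN; rupture φR_n = 0.75×0.6×450×6×146 = 177.4 kN; take 157.7 kN (yield).
Tension yield (gross): A_g = 51×6 = 306 mm². φR_n = 0.90 × 300 × 306 = 82.6 kN.
Governing: min(111.5, 157.7, 82.6) = 82.6 kN → gross-section yield.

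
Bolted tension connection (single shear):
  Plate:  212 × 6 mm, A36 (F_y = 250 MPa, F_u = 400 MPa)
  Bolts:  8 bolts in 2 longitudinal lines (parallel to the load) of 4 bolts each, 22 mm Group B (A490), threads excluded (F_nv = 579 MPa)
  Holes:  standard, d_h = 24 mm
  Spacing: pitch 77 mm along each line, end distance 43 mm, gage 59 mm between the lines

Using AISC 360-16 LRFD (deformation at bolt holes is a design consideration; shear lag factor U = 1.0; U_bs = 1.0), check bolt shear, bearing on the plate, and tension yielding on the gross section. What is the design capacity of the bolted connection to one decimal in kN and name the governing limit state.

Bolt shear: A_b = π(22)²/4 = 380.13 mm². φR_n = 0.75 × 579 × 380.13 × 8 × 1 = 1320.6 kN.
Bearing (6 mm plate, F_u = 400 MPa): end bolts L_c = 43 − 24/2 = 31, R_n = min(1.2×31×6×400, 2.4×22×6×400) = 89.28 kN/bolt; interior L_c = 77 − 24 = 53, R_n = 126.72 kN/bolt. φR_n = 0.75 × (2×89.28 + 6×126.72) = 704.2 kN.
Tension yield (gross): A_g = 212×6 = 1272 mm². φR_n = 0.90 × 250 × 1272 = 286.2 kN.
Governing: min(1320.6, 704.2, 286.2) = 286.2 kN → gross-section yield.

286.2 kN (gross-section yield governs)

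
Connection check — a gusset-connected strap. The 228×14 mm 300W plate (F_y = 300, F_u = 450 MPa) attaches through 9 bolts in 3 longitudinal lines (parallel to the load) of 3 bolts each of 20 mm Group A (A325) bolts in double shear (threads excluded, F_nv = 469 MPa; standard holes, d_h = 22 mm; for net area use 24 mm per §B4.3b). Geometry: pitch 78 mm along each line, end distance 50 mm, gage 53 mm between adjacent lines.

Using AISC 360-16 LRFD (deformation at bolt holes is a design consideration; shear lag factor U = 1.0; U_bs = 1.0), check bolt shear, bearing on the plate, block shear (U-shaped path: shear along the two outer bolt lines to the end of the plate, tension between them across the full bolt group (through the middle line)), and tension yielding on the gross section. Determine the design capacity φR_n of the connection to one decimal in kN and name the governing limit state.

Bolt shear: A_b = π(20)²/4 = 314.16 mm². φR_n = 0.75 × 469 × 314.16 × 9 × 2 = 1989.1 kN.
Bearing (14 mm plate, F_u = 450 MPa): end bolts L_c = 50 − 22/2 = 39, R_n = min(1.2×39×14×450, 2.4×20×14×450) = 294.84 kN/bolt; interior L_c = 78 − 22 = 56, R_n = 302.4 kN/bolt. φR_n = 0.75 × (3×294.84 + 6×302.4) = 2024.2 kN.
Block shear: shear path 2×[50+2×78] = 2×206 mm, A_gv = 5768, A_nv = 2×(206 − 2.5×24)×14 = 4088 mm²; tension across gage: (106 − 2×24)×14 = 812 mm². R_n = min(0.6×450×4088, 0.6×300×5768) + 1.0×450×812 = min(1103.8, 1038.2) + 365.4 = 1403.6 kN. φR_n = 0.75 × 1403.6 = 1052.7 kN.
Tension yield (gross): A_g = 228×14 = 3192 mm². φR_n = 0.90 × 300 × 3192 = 861.8 kN.
Governing: min(1989.1, 2024.2, 1052.7, 861.8) = 861.8 kN → gross-section yield.

861.8 kN (gross-section yield governs)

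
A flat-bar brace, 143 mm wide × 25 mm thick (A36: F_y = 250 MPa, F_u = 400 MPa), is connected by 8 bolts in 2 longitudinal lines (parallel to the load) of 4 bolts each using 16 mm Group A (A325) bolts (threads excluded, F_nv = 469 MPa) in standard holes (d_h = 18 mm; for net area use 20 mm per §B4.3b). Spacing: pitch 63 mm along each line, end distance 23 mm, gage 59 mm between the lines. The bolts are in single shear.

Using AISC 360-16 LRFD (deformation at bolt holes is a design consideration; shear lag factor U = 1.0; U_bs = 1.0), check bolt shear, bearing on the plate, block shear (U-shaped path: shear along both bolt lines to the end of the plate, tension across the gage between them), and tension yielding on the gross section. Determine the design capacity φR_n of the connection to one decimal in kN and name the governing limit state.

565.8 kN (bolt shear governs)

Bolt shear: A_b = π(16)²/4 = 201.06 mm². φR_n = 0.75 × 469 × 201.06 × 8 × 1 = 565.8 kN.
Bearing (25 mm plate, F_u = 400 MPa): end bolts L_c = 23 − 18/2 = 14, R_n = min(1.2×14×25×400, 2.4×16×25×400) = 168 kN/bolt; interior L_c = 63 − 18 = 45, R_n = 384 kN/bolt. φR_n = 0.75 × (2×168 + 6×384) = 1980.0 kN.
Block shear: shear path 2×[23+3×63] = 2×212 mm, A_gv = 10600, A_nv = 2×(212 − 3.5×20)×25 = 7100 mm²; tension across gage: (59 − 1×20)×25 = 975 mm². R_n = min(0.6×400×7100, 0.6×250×10600) + 1.0×400×975 = min(1704, 1590) + 390 = 1980 kN. φR_n = 0.75 × 1980 = 1485.0 kN.
Tension yield (gross): A_g = 143×25 = 3575 mm². φR_n = 0.90 × 250 × 3575 = 804.4 kN.
Governing: min(565.8, 1980.0, 1485.0, 804.4) = 565.8 kN → bolt shear.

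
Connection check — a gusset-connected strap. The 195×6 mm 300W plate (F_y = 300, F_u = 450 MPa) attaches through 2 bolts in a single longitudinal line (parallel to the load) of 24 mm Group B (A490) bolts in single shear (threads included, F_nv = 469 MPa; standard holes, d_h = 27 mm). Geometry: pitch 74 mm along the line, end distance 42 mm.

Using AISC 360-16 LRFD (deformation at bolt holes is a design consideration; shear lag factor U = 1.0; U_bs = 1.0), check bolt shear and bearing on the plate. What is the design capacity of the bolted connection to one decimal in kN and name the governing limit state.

183.5 kN (bearing governs)

Bolt shear: A_b = π(24)²/4 = 452.39 mm². φR_n = 0.75 × 469 × 452.39 × 2 × 1 = 318.3 kN.
Bearing (6 mm plate, F_u = 450 MPa): end bolts L_c = 42 − 27/2 = 28.5, R_n = min(1.2×28.5×6×450, 2.4×24×6×450) = 92.34 kN/bolt; interior L_c = 74 − 27 = 47, R_n = 152.28 kN/bolt. φR_n = 0.75 × (1×92.34 + 1×152.28) = 183.5 kN.
Governing: min(318.3, 183.5) = 183.5 kN → bearing.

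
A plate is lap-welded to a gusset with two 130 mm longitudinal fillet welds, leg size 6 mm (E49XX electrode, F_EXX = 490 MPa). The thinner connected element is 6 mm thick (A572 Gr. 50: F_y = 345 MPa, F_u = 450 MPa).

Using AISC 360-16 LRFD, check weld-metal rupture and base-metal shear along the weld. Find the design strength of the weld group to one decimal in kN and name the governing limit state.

243.2 kN (weld metal governs)

Weld metal: throat = 0.707×6 = 4.242 mm, L = 2×130 = 260 mm. φR_n = 0.75 × 0.6 × 490 × 4.242 × 260 = 243.2 kN.
Base metal shear (6 mm plate): yield φR_n = 1.0×0.6×345×6×260 = 322.9 kN; rupture φR_n = 0.75×0.6×450×6×260 = 315.9 kN; take 315.9 kN (rupture).
Governing: min(243.2, 315.9) = 243.2 kN → weld metal.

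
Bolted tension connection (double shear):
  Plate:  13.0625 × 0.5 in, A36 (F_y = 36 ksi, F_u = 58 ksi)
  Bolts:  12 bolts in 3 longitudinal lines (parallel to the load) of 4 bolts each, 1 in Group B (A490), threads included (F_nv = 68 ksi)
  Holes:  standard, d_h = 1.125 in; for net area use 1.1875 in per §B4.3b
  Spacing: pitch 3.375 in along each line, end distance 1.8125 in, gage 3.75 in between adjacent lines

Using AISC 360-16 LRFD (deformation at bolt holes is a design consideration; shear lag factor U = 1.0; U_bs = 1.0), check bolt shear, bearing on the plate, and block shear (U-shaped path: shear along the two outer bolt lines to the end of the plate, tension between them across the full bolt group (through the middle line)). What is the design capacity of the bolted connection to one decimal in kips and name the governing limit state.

304.9 kips (block shear governs)

Bolt shear: A_b = π(1)²/4 = 0.7854 in². φR_n = 0.75 × 68 × 0.7854 × 12 × 2 = 961.3 kips.
Bearing (0.5 in plate, F_u = 58 ksi): end bolts L_c = 1.8125 − 1.125/2 = 1.25, R_n = min(1.2×1.25×0.5×58, 2.4×1×0.5×58) = 43.5 kips/bolt; interior L_c = 3.375 − 1.125 = 2.25, R_n = 69.6 kips/bolt. φR_n = 0.75 × (3×43.5 + 9×69.6) = 567.7 kips.
Block shear: shear path 2×[1.8125+3×3.375] = 2×11.9375 in, A_gv = 11.938, A_nv = 2×(11.9375 − 3.5×1.1875)×0.5 = 7.7813 in²; tension across gage: (7.5 − 2×1.1875)×0.5 = 2.5625 in². R_n = min(0.6×58×7.7813, 0.6×36×11.938) + 1.0×58×2.5625 = min(270.79, 257.86) + 148.63 = 406.49 kips. φR_n = 0.75 × 406.49 = 304.9 kips.
Governing: min(961.3, 567.7, 304.9) = 304.9 kips → block shear.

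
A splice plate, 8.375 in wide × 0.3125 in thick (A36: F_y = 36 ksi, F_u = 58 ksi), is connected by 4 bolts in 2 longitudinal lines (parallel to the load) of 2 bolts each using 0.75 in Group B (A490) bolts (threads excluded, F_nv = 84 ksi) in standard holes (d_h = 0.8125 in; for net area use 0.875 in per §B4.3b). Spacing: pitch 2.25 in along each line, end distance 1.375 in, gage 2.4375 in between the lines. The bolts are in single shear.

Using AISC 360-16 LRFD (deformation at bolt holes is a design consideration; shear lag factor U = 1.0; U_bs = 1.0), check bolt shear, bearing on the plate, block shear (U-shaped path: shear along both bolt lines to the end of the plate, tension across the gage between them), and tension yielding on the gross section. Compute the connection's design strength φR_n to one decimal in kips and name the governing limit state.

Bolt shear: A_b = π(0.75)²/4 = 0.44179 in². φR_n = 0.75 × 84 × 0.44179 × 4 × 1 = 111.3 kips.
Bearing (0.3125 in plate, F_u = 58 ksi): end bolts L_c = 1.375 − 0.8125/2 = 0.96875, R_n = min(1.2×0.96875×0.3125×58, 2.4×0.75×0.3125×58) = 21.07 kips/bolt; interior L_c = 2.25 − 0.8125 = 1.4375, R_n = 31.266 kips/bolt. φR_n = 0.75 × (2×21.07 + 2×31.266) = 78.5 kips.
Block shear: shear path 2×[1.375+1×2.25] = 2×3.625 in, A_gv = 2.2656, A_nv = 2×(3.625 − 1.5×0.875)×0.3125 = 1.4453 in²; tension across gage: (2.4375 − 1×0.875)×0.3125 = 0.48828 in². R_n = min(0.6×58×1.4453, 0.6×36×2.2656) + 1.0×58×0.48828 = min(50.296, 48.937) + 28.32 = 77.257 kips. φR_n = 0.75 × 77.257 = 57.9 kips.
Tension yield (gross): A_g = 8.375×0.3125 = 2.6172 in². φR_n = 0.90 × 36 × 2.6172 = 84.8 kips.
Governing: min(111.3, 78.5, 57.9, 84.8) = 57.9 kips → block shear.

57.9 kips (block shear governs)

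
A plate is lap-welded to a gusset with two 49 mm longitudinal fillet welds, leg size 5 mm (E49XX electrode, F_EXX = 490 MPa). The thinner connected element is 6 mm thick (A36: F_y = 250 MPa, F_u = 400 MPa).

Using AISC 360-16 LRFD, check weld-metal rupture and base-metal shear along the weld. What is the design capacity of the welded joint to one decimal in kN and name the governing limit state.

76.4 kN (weld metal governs)

Weld metal: throat = 0.707×5 = 3.535 mm, L = 2×49 = 98 mm. φR_n = 0.75 × 0.6 × 490 × 3.535 × 98 = 76.4 kN.
Base metal shear (6 mm plate): yield φR_n = 1.0×0.6×250×6×98 = 88.2 kN; rupture φR_n = 0.75×0.6×400×6×98 = 105.8 kN; take 88.2 kN (yield).
Governing: min(76.4, 88.2) = 76.4 kN → weld metal.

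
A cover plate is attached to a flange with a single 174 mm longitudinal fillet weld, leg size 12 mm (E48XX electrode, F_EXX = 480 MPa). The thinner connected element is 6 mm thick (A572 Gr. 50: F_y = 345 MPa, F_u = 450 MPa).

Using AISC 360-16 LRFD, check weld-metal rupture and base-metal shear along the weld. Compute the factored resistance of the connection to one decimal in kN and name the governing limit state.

Weld metal: throat = 0.707×12 = 8.484 mm, L = 174 mm. φR_n = 0.75 × 0.6 × 480 × 8.484 × 174 = 318.9 kN.
Base metal shear (6 mm plate): yield φR_n = 1.0×0.6×345×6×174 = 216.1 kN; rupture φR_n = 0.75×0.6×450×6×174 = 211.4 kN; take 211.4 kN (rupture).
Governing: min(318.9, 211.4) = 211.4 kN → base-metal shear.

211.4 kN (base-metal shear governs)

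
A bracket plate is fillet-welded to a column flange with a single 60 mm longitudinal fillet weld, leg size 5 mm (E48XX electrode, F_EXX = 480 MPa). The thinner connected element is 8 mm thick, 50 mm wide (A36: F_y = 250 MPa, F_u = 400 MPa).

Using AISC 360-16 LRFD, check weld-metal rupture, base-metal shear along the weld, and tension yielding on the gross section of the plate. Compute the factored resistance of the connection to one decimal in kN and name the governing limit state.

Weld metal: throat = 0.707×5 = 3.535 mm, L = 60 mm. φR_n = 0.75 × 0.6 × 480 × 3.535 × 60 = 45.8 kN.
Base metal shear (8 mm plate): yield φR_n = 1.0×0.6×250×8×60 = 72.0 kN; rupture φR_n = 0.75×0.6×400×8×60 = 86.4 kN; take 72.0 kN (yield).
Tension yield (gross): A_g = 50×8 = 400 mm². φR_n = 0.90 × 250 × 400 = 90.0 kN.
Governing: min(45.8, 72.0, 90.0) = 45.8 kN → weld metal.

45.8 kN (weld metal governs)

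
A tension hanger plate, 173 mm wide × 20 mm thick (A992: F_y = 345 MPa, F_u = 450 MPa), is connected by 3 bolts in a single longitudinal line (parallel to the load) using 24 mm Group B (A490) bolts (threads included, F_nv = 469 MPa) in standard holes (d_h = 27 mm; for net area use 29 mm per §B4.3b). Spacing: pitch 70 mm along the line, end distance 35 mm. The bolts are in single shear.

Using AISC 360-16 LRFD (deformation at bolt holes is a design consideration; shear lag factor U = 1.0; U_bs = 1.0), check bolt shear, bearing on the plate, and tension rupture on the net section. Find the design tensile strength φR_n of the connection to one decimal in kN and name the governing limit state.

Bolt shear: A_b = π(24)²/4 = 452.39 mm². φR_n = 0.75 × 469 × 452.39 × 3 × 1 = 477.4 kN.
Bearing (20 mm plate, F_u = 450 MPa): end bolts L_c = 35 − 27/2 = 21.5, R_n = min(1.2×21.5×20×450, 2.4×24×20×450) = 232.2 kN/bolt; interior L_c = 70 − 27 = 43, R_n = 464.4 kN/bolt. φR_n = 0.75 × (1×232.2 + 2×464.4) = 870.8 kN.
Tension rupture (net): A_n = (173 − 1×29)×20 = 2880 mm² (U = 1.0, A_e = A_n). φR_n = 0.75 × 450 × 2880 = 972.0 kN.
Governing: min(477.4, 870.8, 972.0) = 477.4 kN → bolt shear.

477.4 kN (bolt shear governs)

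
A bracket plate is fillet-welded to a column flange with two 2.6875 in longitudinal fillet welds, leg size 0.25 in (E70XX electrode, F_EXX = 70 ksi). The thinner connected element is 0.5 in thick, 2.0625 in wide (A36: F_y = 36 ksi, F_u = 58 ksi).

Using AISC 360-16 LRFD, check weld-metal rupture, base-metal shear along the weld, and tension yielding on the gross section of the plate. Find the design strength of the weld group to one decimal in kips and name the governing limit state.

29.9 kips (weld metal governs)

Weld metal: throat = 0.707×0.25 = 0.17675 in, L = 2×2.6875 = 5.375 in. φR_n = 0.75 × 0.6 × 70 × 0.17675 × 5.375 = 29.9 kips.
Base metal shear (0.5 in plate): yield φR_n = 1.0×0.6×36×0.5×5.375 = 58.1 kips; rupture φR_n = 0.75×0.6×58×0.5×5.375 = 70.1 kips; take 58.1 kips (yield).
Tension yield (gross): A_g = 2.0625×0.5 = 1.0313 in². φR_n = 0.90 × 36 × 1.0313 = 33.4 kips.
Governing: min(29.9, 58.1, 33.4) = 29.9 kips → weld metal.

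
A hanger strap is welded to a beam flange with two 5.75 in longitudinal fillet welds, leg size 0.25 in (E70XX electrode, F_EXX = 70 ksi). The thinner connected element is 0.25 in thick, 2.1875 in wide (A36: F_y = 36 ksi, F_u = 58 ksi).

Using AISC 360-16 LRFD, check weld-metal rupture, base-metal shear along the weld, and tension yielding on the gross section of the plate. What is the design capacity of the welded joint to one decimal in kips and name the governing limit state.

Weld metal: throat = 0.707×0.25 = 0.17675 in, L = 2×5.75 = 11.5 in. φR_n = 0.75 × 0.6 × 70 × 0.17675 × 11.5 = 64.0 kips.
Base metal shear (0.25 in plate): yield φR_n = 1.0×0.6×36×0.25×11.5 = 62.1 kips; rupture φR_n = 0.75×0.6×58×0.25×11.5 = 75.0 kips; take 62.1 kips (yield).
Tension yield (gross): A_g = 2.1875×0.25 = 0.54688 in². φR_n = 0.90 × 36 × 0.54688 = 17.7 kips.
Governing: min(64.0, 62.1, 17.7) = 17.7 kips → gross-section yield.

17.7 kips (gross-section yield governs)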